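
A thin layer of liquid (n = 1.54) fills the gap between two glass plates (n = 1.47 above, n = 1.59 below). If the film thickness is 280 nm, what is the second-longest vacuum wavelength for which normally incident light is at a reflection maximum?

431 nm

Ray reflecting at the top interface goes from n = 1.47 toward n = 1.54: a half-wave phase shift.
At the lower boundary (n = 1.54 to n = 1.59) the reflected ray undergoes a half-wave phase shift.
Zero or two π shifts → no net half-wave offset.
With no net inversion, constructive interference in reflection requires 2 n t = m λ.
λ = 2 n t / m. The second-longest wavelength is m = 2: λ = 2 × 1.54 × 280 / 2.00 = 431 nm.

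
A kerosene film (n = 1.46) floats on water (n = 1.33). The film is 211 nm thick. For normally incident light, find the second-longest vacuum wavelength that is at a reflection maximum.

Top surface (1.0 → 1.46): reflection off a higher-index medium gives a half-wave phase shift.
Bottom surface (1.46 → 1.33): reflection off a lower-index medium gives no phase shift.
Exactly one π shift → a net half-wave offset.
So the condition for constructive reflection is 2 n t = (m + ½) λ.
λ = 2 n t / (m + ½). The second-longest wavelength is m = 1: λ = 2 × 1.46 × 211 / 1.50 = 411 nm.

411 nm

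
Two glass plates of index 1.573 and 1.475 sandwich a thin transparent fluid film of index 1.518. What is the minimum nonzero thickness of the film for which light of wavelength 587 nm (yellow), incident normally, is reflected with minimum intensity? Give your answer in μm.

0.0967 μm

Top surface (1.573 → 1.518): reflection off a lower-index medium gives no phase shift.
Ray reflecting at the bottom interface goes from n = 1.518 toward n = 1.475: no phase shift.
Net: no relative phase inversion (both shifts match).
With no net inversion, destructive interference in reflection requires 2 n t = (m + ½) λ.
Minimum at m = 0: t = λ / (4 n) = 587 / (4 × 1.518) = 96.7 nm.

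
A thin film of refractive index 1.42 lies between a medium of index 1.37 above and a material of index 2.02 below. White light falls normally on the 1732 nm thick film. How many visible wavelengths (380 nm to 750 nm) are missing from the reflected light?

6

Top surface (1.37 → 1.42): reflection off a higher-index medium gives a half-wave phase shift.
Bottom surface (1.42 → 2.02): reflection off a higher-index medium gives a half-wave phase shift.
Zero or two π shifts → no net half-wave offset.
With no net inversion, destructive interference in reflection requires 2 n t = (m + ½) λ.
λ = 2 n t / (m + ½) = 4919 / (m + ½) nm.
m=6: 757 nm (IR); m=7: 656 nm (visible); m=8: 579 nm (visible); m=9: 518 nm (visible); m=10: 468 nm (visible); m=11: 428 nm (visible); m=12: 394 nm (visible); m=13: 364 nm (UV).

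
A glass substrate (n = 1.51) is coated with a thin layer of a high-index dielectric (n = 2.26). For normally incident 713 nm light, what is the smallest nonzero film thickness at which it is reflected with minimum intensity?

158 nm

Ray reflecting at the top interface goes from n = 1.0 toward n = 2.26: a half-wave phase shift.
Ray reflecting at the bottom interface goes from n = 2.26 toward n = 1.51: no phase shift.
Net: one phase inversion between the two reflected rays.
So the condition for destructive reflection is 2 n t = m λ.
The smallest nonzero thickness corresponds to m = 1: t = m λ / (2 n) = 1.00 × 713 / (2 × 2.26) = 158 nm.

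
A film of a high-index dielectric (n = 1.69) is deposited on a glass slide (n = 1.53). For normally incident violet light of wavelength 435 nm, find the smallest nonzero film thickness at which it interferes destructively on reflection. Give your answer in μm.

0.129 μm

Ray reflecting at the top interface goes from n = 1.0 toward n = 1.69: a half-wave phase shift.
Ray reflecting at the bottom interface goes from n = 1.69 toward n = 1.53: no phase shift.
Exactly one π shift → a net half-wave offset.
With one net inversion, destructive interference in reflection requires 2 n t = m λ.
Minimum nonzero at m = 1: t = λ / (2 n) = 435 / (2 × 1.69) = 129 nm.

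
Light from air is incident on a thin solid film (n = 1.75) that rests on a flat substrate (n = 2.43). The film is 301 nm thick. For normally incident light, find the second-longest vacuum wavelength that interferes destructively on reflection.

At the upper boundary (n = 1.0 to n = 1.75) the reflected ray undergoes a half-wave phase shift.
Bottom surface (1.75 → 2.43): reflection off a higher-index medium gives a half-wave phase shift.
Zero or two π shifts → no net half-wave offset.
So the condition for destructive reflection is 2 n t = (m + ½) λ.
λ = 2 n t / (m + ½). The second-longest wavelength is m = 1: λ = 2 × 1.75 × 301 / 1.50 = 702 nm.

702 nm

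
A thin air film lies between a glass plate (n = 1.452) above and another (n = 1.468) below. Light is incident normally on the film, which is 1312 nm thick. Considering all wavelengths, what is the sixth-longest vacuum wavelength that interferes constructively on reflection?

Ray reflecting at the top interface goes from n = 1.452 toward n = 1.0: no phase shift.
At the lower boundary (n = 1.0 to n = 1.468) the reflected ray undergoes a half-wave phase shift.
Net: one phase inversion between the two reflected rays.
For strong reflection here: 2 n t = (m + ½) λ.
λ = 2 n t / (m + ½). The sixth-longest wavelength is m = 5: λ = 2 × 1.0 × 1312 / 5.50 = 477 nm.

477 nm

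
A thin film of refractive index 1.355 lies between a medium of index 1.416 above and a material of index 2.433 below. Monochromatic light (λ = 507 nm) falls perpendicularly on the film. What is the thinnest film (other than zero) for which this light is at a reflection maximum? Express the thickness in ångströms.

935 Å

Top surface (1.416 → 1.355): reflection off a lower-index medium gives no phase shift.
At the lower boundary (n = 1.355 to n = 2.433) the reflected ray undergoes a half-wave phase shift.
The two reflections differ by half a wavelength.
With one net inversion, constructive interference in reflection requires 2 n t = (m + ½) λ.
Minimum at m = 0: t = λ / (4 n) = 507 / (4 × 1.355) = 93.5 nm.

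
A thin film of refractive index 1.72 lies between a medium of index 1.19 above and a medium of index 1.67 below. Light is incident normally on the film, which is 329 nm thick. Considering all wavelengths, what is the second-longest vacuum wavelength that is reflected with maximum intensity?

At the upper boundary (n = 1.19 to n = 1.72) the reflected ray undergoes a half-wave phase shift.
Ray reflecting at the bottom interface goes from n = 1.72 toward n = 1.67: no phase shift.
Net: one phase inversion between the two reflected rays.
So the condition for constructive reflection is 2 n t = (m + ½) λ.
λ = 2 n t / (m + ½). The second-longest wavelength is m = 1: λ = 2 × 1.72 × 329 / 1.50 = 755 nm.

755 nm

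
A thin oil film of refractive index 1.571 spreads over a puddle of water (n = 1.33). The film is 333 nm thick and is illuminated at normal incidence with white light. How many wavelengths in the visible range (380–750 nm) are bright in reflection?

At the upper boundary (n = 1.0 to n = 1.571) the reflected ray undergoes a half-wave phase shift.
At the lower boundary (n = 1.571 to n = 1.33) the reflected ray undergoes no phase shift.
The two reflections differ by half a wavelength.
With one net inversion, constructive interference in reflection requires 2 n t = (m + ½) λ.
λ = 2 n t / (m + ½) = 1046 / (m + ½) nm.
m=0: 2093 nm (IR); m=1: 698 nm (visible); m=2: 419 nm (visible); m=3: 299 nm (UV).

2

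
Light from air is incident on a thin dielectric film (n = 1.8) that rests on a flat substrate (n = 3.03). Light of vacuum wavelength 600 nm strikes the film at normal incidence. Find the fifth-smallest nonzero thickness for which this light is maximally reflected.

At the upper boundary (n = 1.0 to n = 1.8) the reflected ray undergoes a half-wave phase shift.
Bottom surface (1.8 → 3.03): reflection off a higher-index medium gives a half-wave phase shift.
Net: no relative phase inversion (both shifts match).
So the condition for constructive reflection is 2 n t = m λ.
The fifth-smallest nonzero thickness corresponds to m = 5: t = m λ / (2 n) = 5.00 × 600 / (2 × 1.8) = 833 nm.

833 nm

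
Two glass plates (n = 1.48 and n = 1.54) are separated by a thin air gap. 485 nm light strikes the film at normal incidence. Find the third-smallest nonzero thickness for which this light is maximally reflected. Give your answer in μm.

0.606 μm

At the upper boundary (n = 1.48 to n = 1.0) the reflected ray undergoes no phase shift.
At the lower boundary (n = 1.0 to n = 1.54) the reflected ray undergoes a half-wave phase shift.
Net: one phase inversion between the two reflected rays.
With one net inversion, constructive interference in reflection requires 2 n t = (m + ½) λ.
The third-smallest nonzero thickness corresponds to m = 2: t = (m + ½) λ / (2 n) = 2.50 × 485 / (2 × 1.0) = 606 nm.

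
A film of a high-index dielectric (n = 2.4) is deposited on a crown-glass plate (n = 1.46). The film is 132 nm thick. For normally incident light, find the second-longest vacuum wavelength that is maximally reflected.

422 nm

Top surface (1.0 → 2.4): reflection off a higher-index medium gives a half-wave phase shift.
Bottom surface (2.4 → 1.46): reflection off a lower-index medium gives no phase shift.
The two reflections differ by half a wavelength.
With one net inversion, constructive interference in reflection requires 2 n t = (m + ½) λ.
λ = 2 n t / (m + ½). The second-longest wavelength is m = 1: λ = 2 × 2.4 × 132 / 1.50 = 422 nm.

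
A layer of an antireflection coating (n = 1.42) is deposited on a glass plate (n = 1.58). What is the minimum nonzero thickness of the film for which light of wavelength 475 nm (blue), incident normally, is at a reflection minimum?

At the upper boundary (n = 1.0 to n = 1.42) the reflected ray undergoes a half-wave phase shift.
Ray reflecting at the bottom interface goes from n = 1.42 toward n = 1.58: a half-wave phase shift.
Net: no relative phase inversion (both shifts match).
With no net inversion, destructive interference in reflection requires 2 n t = (m + ½) λ.
Minimum at m = 0: t = λ / (4 n) = 475 / (4 × 1.42) = 83.6 nm.

83.6 nm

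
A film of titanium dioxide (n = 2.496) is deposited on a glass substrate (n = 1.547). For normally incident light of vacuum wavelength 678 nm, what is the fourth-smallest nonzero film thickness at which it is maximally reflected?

475 nm

At the upper boundary (n = 1.0 to n = 2.496) the reflected ray undergoes a half-wave phase shift.
Ray reflecting at the bottom interface goes from n = 2.496 toward n = 1.547: no phase shift.
Net: one phase inversion between the two reflected rays.
For bright reflection here: 2 n t = (m + ½) λ.
The fourth-smallest nonzero thickness corresponds to m = 3: t = (m + ½) λ / (2 n) = 3.50 × 678 / (2 × 2.496) = 475 nm.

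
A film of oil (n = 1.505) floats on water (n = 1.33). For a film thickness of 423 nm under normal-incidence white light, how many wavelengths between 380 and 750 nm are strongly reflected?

1

Top surface (1.0 → 1.505): reflection off a higher-index medium gives a half-wave phase shift.
Ray reflecting at the bottom interface goes from n = 1.505 toward n = 1.33: no phase shift.
Exactly one π shift → a net half-wave offset.
For maximum reflection here: 2 n t = (m + ½) λ.
λ = 2 n t / (m + ½) = 1273 / (m + ½) nm.
m=1: 849 nm (IR); m=2: 509 nm (visible); m=3: 364 nm (UV).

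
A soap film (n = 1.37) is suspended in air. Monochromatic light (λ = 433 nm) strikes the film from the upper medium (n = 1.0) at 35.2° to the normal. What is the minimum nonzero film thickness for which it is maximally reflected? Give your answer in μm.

0.0871 μm

Top surface (1.0 → 1.37): reflection off a higher-index medium gives a half-wave phase shift.
At the lower boundary (n = 1.37 to n = 1.0) the reflected ray undergoes no phase shift.
The two reflections differ by half a wavelength.
For strong reflection here: 2 n t cos θ_r = (m + ½) λ.
Snell's law: 1.0 sin 35.2° = 1.37 sin θ_r → sin θ_r = 0.421, cos θ_r = 0.907.
Minimum at m = 0: t = λ / (4 n cos θ_r) = 433 / (4 × 1.37 × 0.907) = 87.1 nm.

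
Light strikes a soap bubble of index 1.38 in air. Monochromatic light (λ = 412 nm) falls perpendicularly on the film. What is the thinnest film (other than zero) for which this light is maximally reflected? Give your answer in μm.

Top surface (1.0 → 1.38): reflection off a higher-index medium gives a half-wave phase shift.
Bottom surface (1.38 → 1.0): reflection off a lower-index medium gives no phase shift.
Net: one phase inversion between the two reflected rays.
For bright reflection here: 2 n t = (m + ½) λ.
Minimum at m = 0: t = λ / (4 n) = 412 / (4 × 1.38) = 74.6 nm.

0.0746 μm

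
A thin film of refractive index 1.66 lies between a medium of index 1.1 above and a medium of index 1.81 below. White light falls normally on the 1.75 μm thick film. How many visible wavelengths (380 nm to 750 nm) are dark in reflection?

7

Ray reflecting at the top interface goes from n = 1.1 toward n = 1.66: a half-wave phase shift.
Bottom surface (1.66 → 1.81): reflection off a higher-index medium gives a half-wave phase shift.
The two reflections carry the same phase change, so no net offset.
For minimum reflection here: 2 n t = (m + ½) λ.
λ = 2 n t / (m + ½) = 5810 / (m + ½) nm.
m=7: 775 nm (IR); m=8: 684 nm (visible); m=9: 612 nm (visible); m=10: 553 nm (visible); m=11: 505 nm (visible); m=12: 465 nm (visible); m=13: 430 nm (visible); m=14: 401 nm (visible); m=15: 375 nm (UV).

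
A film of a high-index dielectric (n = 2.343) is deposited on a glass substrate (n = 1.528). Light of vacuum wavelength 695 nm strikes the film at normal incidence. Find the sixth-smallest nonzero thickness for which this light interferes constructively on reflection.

Top surface (1.0 → 2.343): reflection off a higher-index medium gives a half-wave phase shift.
Bottom surface (2.343 → 1.528): reflection off a lower-index medium gives no phase shift.
Net: one phase inversion between the two reflected rays.
So the condition for constructive reflection is 2 n t = (m + ½) λ.
The sixth-smallest nonzero thickness corresponds to m = 5: t = (m + ½) λ / (2 n) = 5.50 × 695 / (2 × 2.343) = 816 nm.

816 nm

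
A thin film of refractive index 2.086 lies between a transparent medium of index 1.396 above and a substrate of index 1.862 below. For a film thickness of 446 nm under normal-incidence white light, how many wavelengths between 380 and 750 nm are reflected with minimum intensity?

Top surface (1.396 → 2.086): reflection off a higher-index medium gives a half-wave phase shift.
Bottom surface (2.086 → 1.862): reflection off a lower-index medium gives no phase shift.
The two reflections differ by half a wavelength.
So the condition for destructive reflection is 2 n t = m λ.
λ = 2 n t / m = 1861 / m nm.
m=2: 930 nm (IR); m=3: 620 nm (visible); m=4: 465 nm (visible); m=5: 372 nm (UV).

2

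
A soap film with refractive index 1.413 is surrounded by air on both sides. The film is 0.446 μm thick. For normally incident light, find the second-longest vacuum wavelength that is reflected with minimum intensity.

630 nm

At the upper boundary (n = 1.0 to n = 1.413) the reflected ray undergoes a half-wave phase shift.
Ray reflecting at the bottom interface goes from n = 1.413 toward n = 1.0: no phase shift.
Net: one phase inversion between the two reflected rays.
With one net inversion, destructive interference in reflection requires 2 n t = m λ.
λ = 2 n t / m. The second-longest wavelength is m = 2: λ = 2 × 1.413 × 446 / 2.00 = 630 nm.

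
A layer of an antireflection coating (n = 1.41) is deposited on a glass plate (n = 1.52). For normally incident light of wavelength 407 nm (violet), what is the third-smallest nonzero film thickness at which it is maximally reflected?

433 nm

Top surface (1.0 → 1.41): reflection off a higher-index medium gives a half-wave phase shift.
Ray reflecting at the bottom interface goes from n = 1.41 toward n = 1.52: a half-wave phase shift.
Zero or two π shifts → no net half-wave offset.
So the condition for constructive reflection is 2 n t = m λ.
The third-smallest nonzero thickness corresponds to m = 3: t = m λ / (2 n) = 3.00 × 407 / (2 × 1.41) = 433 nm.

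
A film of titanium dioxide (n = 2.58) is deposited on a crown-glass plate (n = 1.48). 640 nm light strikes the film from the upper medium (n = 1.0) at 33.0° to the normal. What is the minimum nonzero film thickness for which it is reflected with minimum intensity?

127 nm

At the upper boundary (n = 1.0 to n = 2.58) the reflected ray undergoes a half-wave phase shift.
At the lower boundary (n = 2.58 to n = 1.48) the reflected ray undergoes no phase shift.
Exactly one π shift → a net half-wave offset.
With one net inversion, destructive interference in reflection requires 2 n t cos θ_r = m λ.
Snell's law: 1.0 sin 33.0° = 2.58 sin θ_r → sin θ_r = 0.211, cos θ_r = 0.977.
Minimum nonzero at m = 1: t = λ / (2 n cos θ_r) = 640 / (2 × 2.58 × 0.977) = 127 nm.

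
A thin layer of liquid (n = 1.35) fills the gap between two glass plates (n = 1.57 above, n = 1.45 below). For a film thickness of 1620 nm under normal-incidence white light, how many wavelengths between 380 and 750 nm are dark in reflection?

6

At the upper boundary (n = 1.57 to n = 1.35) the reflected ray undergoes no phase shift.
Bottom surface (1.35 → 1.45): reflection off a higher-index medium gives a half-wave phase shift.
The two reflections differ by half a wavelength.
For dark reflection here: 2 n t = m λ.
λ = 2 n t / m = 4374 / m nm.
m=5: 875 nm (IR); m=6: 729 nm (visible); m=7: 625 nm (visible); m=8: 547 nm (visible); m=9: 486 nm (visible); m=10: 437 nm (visible); m=11: 398 nm (visible); m=12: 365 nm (UV).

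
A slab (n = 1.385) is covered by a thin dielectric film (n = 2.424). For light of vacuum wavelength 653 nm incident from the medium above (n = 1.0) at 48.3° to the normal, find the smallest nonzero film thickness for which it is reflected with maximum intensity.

70.8 nm

Top surface (1.0 → 2.424): reflection off a higher-index medium gives a half-wave phase shift.
At the lower boundary (n = 2.424 to n = 1.385) the reflected ray undergoes no phase shift.
Exactly one π shift → a net half-wave offset.
With one net inversion, constructive interference in reflection requires 2 n t cos θ_r = (m + ½) λ.
Snell's law: 1.0 sin 48.3° = 2.424 sin θ_r → sin θ_r = 0.308, cos θ_r = 0.951.
Minimum at m = 0: t = λ / (4 n cos θ_r) = 653 / (4 × 2.424 × 0.951) = 70.8 nm.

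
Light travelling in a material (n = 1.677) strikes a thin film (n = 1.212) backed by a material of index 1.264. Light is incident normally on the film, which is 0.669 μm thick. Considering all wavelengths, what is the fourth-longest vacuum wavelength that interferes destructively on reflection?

Ray reflecting at the top interface goes from n = 1.677 toward n = 1.212: no phase shift.
Bottom surface (1.212 → 1.264): reflection off a higher-index medium gives a half-wave phase shift.
Exactly one π shift → a net half-wave offset.
So the condition for destructive reflection is 2 n t = m λ.
λ = 2 n t / m. The fourth-longest wavelength is m = 4: λ = 2 × 1.212 × 669 / 4.00 = 405 nm.

405 nm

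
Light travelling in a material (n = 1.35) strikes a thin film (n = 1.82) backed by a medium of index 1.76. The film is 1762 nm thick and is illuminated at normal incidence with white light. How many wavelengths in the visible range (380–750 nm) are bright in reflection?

Ray reflecting at the top interface goes from n = 1.35 toward n = 1.82: a half-wave phase shift.
Ray reflecting at the bottom interface goes from n = 1.82 toward n = 1.76: no phase shift.
Net: one phase inversion between the two reflected rays.
For maximum reflection here: 2 n t = (m + ½) λ.
λ = 2 n t / (m + ½) = 6414 / (m + ½) nm.
m=8: 755 nm (IR); m=9: 675 nm (visible); m=10: 611 nm (visible); m=11: 558 nm (visible); m=12: 513 nm (visible); m=13: 475 nm (visible); m=14: 442 nm (visible); m=15: 414 nm (visible); m=16: 389 nm (visible); m=17: 366 nm (UV).

8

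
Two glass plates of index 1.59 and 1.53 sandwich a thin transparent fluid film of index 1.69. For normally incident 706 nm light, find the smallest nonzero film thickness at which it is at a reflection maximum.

104 nm

Ray reflecting at the top interface goes from n = 1.59 toward n = 1.69: a half-wave phase shift.
Ray reflecting at the bottom interface goes from n = 1.69 toward n = 1.53: no phase shift.
The two reflections differ by half a wavelength.
So the condition for constructive reflection is 2 n t = (m + ½) λ.
Minimum at m = 0: t = λ / (4 n) = 706 / (4 × 1.69) = 104 nm.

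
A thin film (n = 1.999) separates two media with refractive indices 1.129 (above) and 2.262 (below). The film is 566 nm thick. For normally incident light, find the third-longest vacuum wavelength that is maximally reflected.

754 nm

At the upper boundary (n = 1.129 to n = 1.999) the reflected ray undergoes a half-wave phase shift.
Bottom surface (1.999 → 2.262): reflection off a higher-index medium gives a half-wave phase shift.
Net: no relative phase inversion (both shifts match).
For bright reflection here: 2 n t = m λ.
λ = 2 n t / m. The third-longest wavelength is m = 3: λ = 2 × 1.999 × 566 / 3.00 = 754 nm.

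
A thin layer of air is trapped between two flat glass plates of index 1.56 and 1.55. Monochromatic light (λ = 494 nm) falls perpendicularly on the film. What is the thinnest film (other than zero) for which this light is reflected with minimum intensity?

247 nm

At the upper boundary (n = 1.56 to n = 1.0) the reflected ray undergoes no phase shift.
Ray reflecting at the bottom interface goes from n = 1.0 toward n = 1.55: a half-wave phase shift.
The two reflections differ by half a wavelength.
For minimum reflection here: 2 n t = m λ.
Minimum nonzero at m = 1: t = λ / (2 n) = 494 / (2 × 1.0) = 247 nm.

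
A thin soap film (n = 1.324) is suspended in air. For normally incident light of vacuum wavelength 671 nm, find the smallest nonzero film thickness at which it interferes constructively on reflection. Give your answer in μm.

0.127 μm

Ray reflecting at the top interface goes from n = 1.0 toward n = 1.324: a half-wave phase shift.
At the lower boundary (n = 1.324 to n = 1.0) the reflected ray undergoes no phase shift.
The two reflections differ by half a wavelength.
For maximum reflection here: 2 n t = (m + ½) λ.
Minimum at m = 0: t = λ / (4 n) = 671 / (4 × 1.324) = 127 nm.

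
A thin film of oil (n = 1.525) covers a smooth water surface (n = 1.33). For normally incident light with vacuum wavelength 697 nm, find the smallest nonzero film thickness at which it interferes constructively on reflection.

Top surface (1.0 → 1.525): reflection off a higher-index medium gives a half-wave phase shift.
Bottom surface (1.525 → 1.33): reflection off a lower-index medium gives no phase shift.
Net: one phase inversion between the two reflected rays.
So the condition for constructive reflection is 2 n t = (m + ½) λ.
Minimum at m = 0: t = λ / (4 n) = 697 / (4 × 1.525) = 114 nm.

114 nm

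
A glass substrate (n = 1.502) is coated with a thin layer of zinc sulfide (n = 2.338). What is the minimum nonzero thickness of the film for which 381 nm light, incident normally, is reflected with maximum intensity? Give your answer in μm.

0.0407 μm

At the upper boundary (n = 1.0 to n = 2.338) the reflected ray undergoes a half-wave phase shift.
Bottom surface (2.338 → 1.502): reflection off a lower-index medium gives no phase shift.
The two reflections differ by half a wavelength.
With one net inversion, constructive interference in reflection requires 2 n t = (m + ½) λ.
Minimum at m = 0: t = λ / (4 n) = 381 / (4 × 2.338) = 40.7 nm.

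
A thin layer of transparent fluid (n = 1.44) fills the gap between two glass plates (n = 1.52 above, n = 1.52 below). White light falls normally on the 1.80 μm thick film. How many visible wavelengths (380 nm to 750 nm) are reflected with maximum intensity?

Top surface (1.52 → 1.44): reflection off a lower-index medium gives no phase shift.
Ray reflecting at the bottom interface goes from n = 1.44 toward n = 1.52: a half-wave phase shift.
The two reflections differ by half a wavelength.
So the condition for constructive reflection is 2 n t = (m + ½) λ.
λ = 2 n t / (m + ½) = 5184 / (m + ½) nm.
m=6: 798 nm (IR); m=7: 691 nm (visible); m=8: 610 nm (visible); m=9: 546 nm (visible); m=10: 494 nm (visible); m=11: 451 nm (visible); m=12: 415 nm (visible); m=13: 384 nm (visible); m=14: 358 nm (UV).

7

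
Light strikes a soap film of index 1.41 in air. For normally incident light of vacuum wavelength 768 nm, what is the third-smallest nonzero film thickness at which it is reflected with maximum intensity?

Top surface (1.0 → 1.41): reflection off a higher-index medium gives a half-wave phase shift.
At the lower boundary (n = 1.41 to n = 1.0) the reflected ray undergoes no phase shift.
Net: one phase inversion between the two reflected rays.
So the condition for constructive reflection is 2 n t = (m + ½) λ.
The third-smallest nonzero thickness corresponds to m = 2: t = (m + ½) λ / (2 n) = 2.50 × 768 / (2 × 1.41) = 681 nm.

681 nm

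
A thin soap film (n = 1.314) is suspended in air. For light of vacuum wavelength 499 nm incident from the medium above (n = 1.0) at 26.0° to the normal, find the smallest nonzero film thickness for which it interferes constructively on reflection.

At the upper boundary (n = 1.0 to n = 1.314) the reflected ray undergoes a half-wave phase shift.
At the lower boundary (n = 1.314 to n = 1.0) the reflected ray undergoes no phase shift.
The two reflections differ by half a wavelength.
For bright reflection here: 2 n t cos θ_r = (m + ½) λ.
Snell's law: 1.0 sin 26.0° = 1.314 sin θ_r → sin θ_r = 0.334, cos θ_r = 0.943.
Minimum at m = 0: t = λ / (4 n cos θ_r) = 499 / (4 × 1.314 × 0.943) = 101 nm.

101 nm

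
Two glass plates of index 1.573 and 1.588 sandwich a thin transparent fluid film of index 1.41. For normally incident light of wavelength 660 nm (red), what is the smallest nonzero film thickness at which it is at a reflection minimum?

234 nm

At the upper boundary (n = 1.573 to n = 1.41) the reflected ray undergoes no phase shift.
At the lower boundary (n = 1.41 to n = 1.588) the reflected ray undergoes a half-wave phase shift.
Net: one phase inversion between the two reflected rays.
So the condition for destructive reflection is 2 n t = m λ.
The smallest nonzero thickness corresponds to m = 1: t = m λ / (2 n) = 1.00 × 660 / (2 × 1.41) = 234 nm.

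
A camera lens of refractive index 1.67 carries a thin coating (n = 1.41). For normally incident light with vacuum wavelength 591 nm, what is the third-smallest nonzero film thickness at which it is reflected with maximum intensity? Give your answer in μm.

0.629 μm

At the upper boundary (n = 1.0 to n = 1.41) the reflected ray undergoes a half-wave phase shift.
Ray reflecting at the bottom interface goes from n = 1.41 toward n = 1.67: a half-wave phase shift.
Net: no relative phase inversion (both shifts match).
For maximum reflection here: 2 n t = m λ.
The third-smallest nonzero thickness corresponds to m = 3: t = m λ / (2 n) = 3.00 × 591 / (2 × 1.41) = 629 nm.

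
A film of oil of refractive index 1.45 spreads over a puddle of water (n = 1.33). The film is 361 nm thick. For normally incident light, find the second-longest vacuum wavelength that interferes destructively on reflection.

523 nm

Top surface (1.0 → 1.45): reflection off a higher-index medium gives a half-wave phase shift.
Ray reflecting at the bottom interface goes from n = 1.45 toward n = 1.33: no phase shift.
Exactly one π shift → a net half-wave offset.
For minimum reflection here: 2 n t = m λ.
λ = 2 n t / m. The second-longest wavelength is m = 2: λ = 2 × 1.45 × 361 / 2.00 = 523 nm.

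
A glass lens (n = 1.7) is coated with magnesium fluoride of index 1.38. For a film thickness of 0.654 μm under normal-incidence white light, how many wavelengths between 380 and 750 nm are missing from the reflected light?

3

Ray reflecting at the top interface goes from n = 1.0 toward n = 1.38: a half-wave phase shift.
At the lower boundary (n = 1.38 to n = 1.7) the reflected ray undergoes a half-wave phase shift.
Zero or two π shifts → no net half-wave offset.
So the condition for destructive reflection is 2 n t = (m + ½) λ.
λ = 2 n t / (m + ½) = 1805 / (m + ½) nm.
m=1: 1203 nm (IR); m=2: 722 nm (visible); m=3: 516 nm (visible); m=4: 401 nm (visible); m=5: 328 nm (UV).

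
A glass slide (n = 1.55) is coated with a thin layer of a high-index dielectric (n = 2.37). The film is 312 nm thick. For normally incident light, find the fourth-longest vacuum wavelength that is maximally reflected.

423 nm

Top surface (1.0 → 2.37): reflection off a higher-index medium gives a half-wave phase shift.
Bottom surface (2.37 → 1.55): reflection off a lower-index medium gives no phase shift.
The two reflections differ by half a wavelength.
For bright reflection here: 2 n t = (m + ½) λ.
λ = 2 n t / (m + ½). The fourth-longest wavelength is m = 3: λ = 2 × 2.37 × 312 / 3.50 = 423 nm.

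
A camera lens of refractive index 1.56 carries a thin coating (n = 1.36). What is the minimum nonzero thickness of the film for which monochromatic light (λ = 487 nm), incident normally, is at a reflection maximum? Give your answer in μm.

0.179 μm

Ray reflecting at the top interface goes from n = 1.0 toward n = 1.36: a half-wave phase shift.
Bottom surface (1.36 → 1.56): reflection off a higher-index medium gives a half-wave phase shift.
The two reflections carry the same phase change, so no net offset.
So the condition for constructive reflection is 2 n t = m λ.
Minimum nonzero at m = 1: t = λ / (2 n) = 487 / (2 × 1.36) = 179 nm.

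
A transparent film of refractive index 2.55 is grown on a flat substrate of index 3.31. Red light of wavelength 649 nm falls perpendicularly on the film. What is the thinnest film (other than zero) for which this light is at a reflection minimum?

63.6 nm

Ray reflecting at the top interface goes from n = 1.0 toward n = 2.55: a half-wave phase shift.
At the lower boundary (n = 2.55 to n = 3.31) the reflected ray undergoes a half-wave phase shift.
The two reflections carry the same phase change, so no net offset.
For dark reflection here: 2 n t = (m + ½) λ.
Minimum at m = 0: t = λ / (4 n) = 649 / (4 × 2.55) = 63.6 nm.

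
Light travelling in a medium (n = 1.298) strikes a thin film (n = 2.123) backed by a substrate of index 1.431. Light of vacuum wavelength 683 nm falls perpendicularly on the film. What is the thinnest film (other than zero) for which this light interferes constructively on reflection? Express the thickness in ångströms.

804 Å

Top surface (1.298 → 2.123): reflection off a higher-index medium gives a half-wave phase shift.
Bottom surface (2.123 → 1.431): reflection off a lower-index medium gives no phase shift.
Exactly one π shift → a net half-wave offset.
For bright reflection here: 2 n t = (m + ½) λ.
Minimum at m = 0: t = λ / (4 n) = 683 / (4 × 2.123) = 80.4 nm.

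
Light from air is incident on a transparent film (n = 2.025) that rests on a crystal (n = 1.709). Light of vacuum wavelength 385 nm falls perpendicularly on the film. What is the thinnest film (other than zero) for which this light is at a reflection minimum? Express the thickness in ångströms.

Ray reflecting at the top interface goes from n = 1.0 toward n = 2.025: a half-wave phase shift.
Bottom surface (2.025 → 1.709): reflection off a lower-index medium gives no phase shift.
The two reflections differ by half a wavelength.
With one net inversion, destructive interference in reflection requires 2 n t = m λ.
Minimum nonzero at m = 1: t = λ / (2 n) = 385 / (2 × 2.025) = 95.1 nm.

951 Å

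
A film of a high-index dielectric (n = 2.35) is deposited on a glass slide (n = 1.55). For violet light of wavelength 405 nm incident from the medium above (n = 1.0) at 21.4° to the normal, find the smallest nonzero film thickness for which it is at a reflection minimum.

87.2 nm

Ray reflecting at the top interface goes from n = 1.0 toward n = 2.35: a half-wave phase shift.
Bottom surface (2.35 → 1.55): reflection off a lower-index medium gives no phase shift.
Exactly one π shift → a net half-wave offset.
So the condition for destructive reflection is 2 n t cos θ_r = m λ.
Snell's law: 1.0 sin 21.4° = 2.35 sin θ_r → sin θ_r = 0.155, cos θ_r = 0.988.
Minimum nonzero at m = 1: t = λ / (2 n cos θ_r) = 405 / (2 × 2.35 × 0.988) = 87.2 nm.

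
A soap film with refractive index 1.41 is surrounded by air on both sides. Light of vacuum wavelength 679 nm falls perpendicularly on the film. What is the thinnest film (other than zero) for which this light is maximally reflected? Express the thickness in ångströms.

Top surface (1.0 → 1.41): reflection off a higher-index medium gives a half-wave phase shift.
Bottom surface (1.41 → 1.0): reflection off a lower-index medium gives no phase shift.
Net: one phase inversion between the two reflected rays.
With one net inversion, constructive interference in reflection requires 2 n t = (m + ½) λ.
Minimum at m = 0: t = λ / (4 n) = 679 / (4 × 1.41) = 120 nm.

1204 Å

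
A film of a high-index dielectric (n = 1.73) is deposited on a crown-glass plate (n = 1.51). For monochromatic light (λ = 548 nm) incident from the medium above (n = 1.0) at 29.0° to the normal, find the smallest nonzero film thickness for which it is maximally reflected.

82.5 nm

At the upper boundary (n = 1.0 to n = 1.73) the reflected ray undergoes a half-wave phase shift.
Bottom surface (1.73 → 1.51): reflection off a lower-index medium gives no phase shift.
Net: one phase inversion between the two reflected rays.
So the condition for constructive reflection is 2 n t cos θ_r = (m + ½) λ.
Snell's law: 1.0 sin 29.0° = 1.73 sin θ_r → sin θ_r = 0.280, cos θ_r = 0.960.
Minimum at m = 0: t = λ / (4 n cos θ_r) = 548 / (4 × 1.73 × 0.960) = 82.5 nm.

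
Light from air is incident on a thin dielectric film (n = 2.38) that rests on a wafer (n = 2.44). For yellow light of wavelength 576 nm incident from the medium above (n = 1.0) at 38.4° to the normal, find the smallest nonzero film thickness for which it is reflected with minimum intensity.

Ray reflecting at the top interface goes from n = 1.0 toward n = 2.38: a half-wave phase shift.
At the lower boundary (n = 2.38 to n = 2.44) the reflected ray undergoes a half-wave phase shift.
The two reflections carry the same phase change, so no net offset.
With no net inversion, destructive interference in reflection requires 2 n t cos θ_r = (m + ½) λ.
Snell's law: 1.0 sin 38.4° = 2.38 sin θ_r → sin θ_r = 0.261, cos θ_r = 0.965.
Minimum at m = 0: t = λ / (4 n cos θ_r) = 576 / (4 × 2.38 × 0.965) = 62.7 nm.

62.7 nm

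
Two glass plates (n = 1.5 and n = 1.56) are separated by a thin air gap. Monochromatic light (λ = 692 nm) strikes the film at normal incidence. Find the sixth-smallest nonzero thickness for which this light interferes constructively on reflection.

Top surface (1.5 → 1.0): reflection off a lower-index medium gives no phase shift.
Ray reflecting at the bottom interface goes from n = 1.0 toward n = 1.56: a half-wave phase shift.
Exactly one π shift → a net half-wave offset.
For maximum reflection here: 2 n t = (m + ½) λ.
The sixth-smallest nonzero thickness corresponds to m = 5: t = (m + ½) λ / (2 n) = 5.50 × 692 / (2 × 1.0) = 1903 nm.

1903 nm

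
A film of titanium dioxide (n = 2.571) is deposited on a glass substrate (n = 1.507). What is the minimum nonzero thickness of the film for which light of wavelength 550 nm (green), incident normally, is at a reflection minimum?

107 nm

Top surface (1.0 → 2.571): reflection off a higher-index medium gives a half-wave phase shift.
Bottom surface (2.571 → 1.507): reflection off a lower-index medium gives no phase shift.
Exactly one π shift → a net half-wave offset.
So the condition for destructive reflection is 2 n t = m λ.
Minimum nonzero at m = 1: t = λ / (2 n) = 550 / (2 × 2.571) = 107 nm.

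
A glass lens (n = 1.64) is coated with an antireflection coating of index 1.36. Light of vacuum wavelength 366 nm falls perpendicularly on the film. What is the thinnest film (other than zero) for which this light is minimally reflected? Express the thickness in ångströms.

673 Å

At the upper boundary (n = 1.0 to n = 1.36) the reflected ray undergoes a half-wave phase shift.
At the lower boundary (n = 1.36 to n = 1.64) the reflected ray undergoes a half-wave phase shift.
Zero or two π shifts → no net half-wave offset.
With no net inversion, destructive interference in reflection requires 2 n t = (m + ½) λ.
Minimum at m = 0: t = λ / (4 n) = 366 / (4 × 1.36) = 67.3 nm.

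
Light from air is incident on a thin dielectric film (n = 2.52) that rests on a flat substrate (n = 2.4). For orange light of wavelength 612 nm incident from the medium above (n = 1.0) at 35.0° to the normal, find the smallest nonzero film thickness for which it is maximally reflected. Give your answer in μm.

At the upper boundary (n = 1.0 to n = 2.52) the reflected ray undergoes a half-wave phase shift.
At the lower boundary (n = 2.52 to n = 2.4) the reflected ray undergoes no phase shift.
Exactly one π shift → a net half-wave offset.
For maximum reflection here: 2 n t cos θ_r = (m + ½) λ.
Snell's law: 1.0 sin 35.0° = 2.52 sin θ_r → sin θ_r = 0.228, cos θ_r = 0.974.
Minimum at m = 0: t = λ / (4 n cos θ_r) = 612 / (4 × 2.52 × 0.974) = 62.4 nm.

0.0624 μm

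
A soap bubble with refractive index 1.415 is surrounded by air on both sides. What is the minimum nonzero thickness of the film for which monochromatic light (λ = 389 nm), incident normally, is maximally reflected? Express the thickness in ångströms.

Top surface (1.0 → 1.415): reflection off a higher-index medium gives a half-wave phase shift.
Ray reflecting at the bottom interface goes from n = 1.415 toward n = 1.0: no phase shift.
Exactly one π shift → a net half-wave offset.
With one net inversion, constructive interference in reflection requires 2 n t = (m + ½) λ.
Minimum at m = 0: t = λ / (4 n) = 389 / (4 × 1.415) = 68.7 nm.

687 Å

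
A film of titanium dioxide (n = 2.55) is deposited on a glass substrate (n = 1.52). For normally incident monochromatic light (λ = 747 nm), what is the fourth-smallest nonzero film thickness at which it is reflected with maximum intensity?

Ray reflecting at the top interface goes from n = 1.0 toward n = 2.55: a half-wave phase shift.
Ray reflecting at the bottom interface goes from n = 2.55 toward n = 1.52: no phase shift.
Net: one phase inversion between the two reflected rays.
For maximum reflection here: 2 n t = (m + ½) λ.
The fourth-smallest nonzero thickness corresponds to m = 3: t = (m + ½) λ / (2 n) = 3.50 × 747 / (2 × 2.55) = 513 nm.

513 nm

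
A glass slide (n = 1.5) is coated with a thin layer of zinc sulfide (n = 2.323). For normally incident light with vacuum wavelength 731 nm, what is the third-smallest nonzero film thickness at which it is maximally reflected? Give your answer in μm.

0.393 μm

Ray reflecting at the top interface goes from n = 1.0 toward n = 2.323: a half-wave phase shift.
Ray reflecting at the bottom interface goes from n = 2.323 toward n = 1.5: no phase shift.
Net: one phase inversion between the two reflected rays.
So the condition for constructive reflection is 2 n t = (m + ½) λ.
The third-smallest nonzero thickness corresponds to m = 2: t = (m + ½) λ / (2 n) = 2.50 × 731 / (2 × 2.323) = 393 nm.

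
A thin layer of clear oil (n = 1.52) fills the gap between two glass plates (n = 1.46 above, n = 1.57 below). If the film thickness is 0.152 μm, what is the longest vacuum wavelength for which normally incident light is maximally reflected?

At the upper boundary (n = 1.46 to n = 1.52) the reflected ray undergoes a half-wave phase shift.
At the lower boundary (n = 1.52 to n = 1.57) the reflected ray undergoes a half-wave phase shift.
Zero or two π shifts → no net half-wave offset.
So the condition for constructive reflection is 2 n t = m λ.
λ = 2 n t / m. The longest wavelength is m = 1: λ = 2 × 1.52 × 152 / 1.00 = 462 nm.

462 nm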